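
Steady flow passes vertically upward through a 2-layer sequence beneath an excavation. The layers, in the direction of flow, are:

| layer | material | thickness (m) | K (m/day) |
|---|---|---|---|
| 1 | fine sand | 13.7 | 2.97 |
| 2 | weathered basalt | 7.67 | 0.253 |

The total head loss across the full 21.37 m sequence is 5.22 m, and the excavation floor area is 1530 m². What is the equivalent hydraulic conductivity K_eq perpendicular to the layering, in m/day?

Flow is perpendicular to layering, so the layers act in series and the equivalent K is the thickness-weighted harmonic mean.
Total thickness L = 13.7 + 7.67 = 21.37 m.
Σ(b_i/K_i) = 13.7/2.97 + 7.67/0.253 = 34.93 d.
K_eq = L / Σ(b_i/K_i) = 21.37 / 34.93 = 0.6118 m/day.

0.612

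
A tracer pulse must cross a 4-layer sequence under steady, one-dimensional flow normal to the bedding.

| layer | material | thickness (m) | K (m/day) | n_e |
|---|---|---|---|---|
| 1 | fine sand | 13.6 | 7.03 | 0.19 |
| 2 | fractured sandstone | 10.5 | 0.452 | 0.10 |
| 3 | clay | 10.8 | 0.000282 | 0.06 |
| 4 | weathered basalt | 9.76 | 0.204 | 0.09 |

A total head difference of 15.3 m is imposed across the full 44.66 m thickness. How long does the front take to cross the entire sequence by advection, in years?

With flow normal to the layers, continuity requires the same specific discharge q through every layer.
Σ(b_i/K_i) = 13.6/7.03 + 10.5/0.452 + 10.8/0.000282 + 9.76/0.204 = 38371 d.
q = Δh / Σ(b_i/K_i) = 15.3 / 38371 = 0.0003987 m/day.
In each layer the seepage velocity is v_i = q/n_i, so the layer transit time is t_i = b_i·n_i / q:
  layer 1 (fine sand): t_1 = 13.6 × 0.19 / 0.0003987 = 6480 d
  layer 2 (fractured sandstone): t_2 = 10.5 × 0.10 / 0.0003987 = 2633 d
  layer 3 (clay): t_3 = 10.8 × 0.06 / 0.0003987 = 1625 d
  layer 4 (weathered basalt): t_4 = 9.76 × 0.09 / 0.0003987 = 2203 d
Total t = Σ t_i = 12942 days = 35.43 years.

35.4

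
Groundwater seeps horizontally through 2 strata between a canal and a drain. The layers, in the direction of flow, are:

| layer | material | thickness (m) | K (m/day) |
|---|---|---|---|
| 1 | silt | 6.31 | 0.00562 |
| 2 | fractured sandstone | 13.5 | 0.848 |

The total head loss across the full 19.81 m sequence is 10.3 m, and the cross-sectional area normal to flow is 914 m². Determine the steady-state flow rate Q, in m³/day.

8.27

Flow is perpendicular to layering, so the layers act in series and the equivalent K is the thickness-weighted harmonic mean.
Total thickness L = 6.31 + 13.5 = 19.81 m.
Σ(b_i/K_i) = 6.31/0.00562 + 13.5/0.848 = 1139 d.
K_eq = L / Σ(b_i/K_i) = 19.81 / 1139 = 0.01740 m/day.
Q = K_eq · A · (Δh/L) = 0.01740 × 914 × (10.3/19.81) = 8.268 m³/day.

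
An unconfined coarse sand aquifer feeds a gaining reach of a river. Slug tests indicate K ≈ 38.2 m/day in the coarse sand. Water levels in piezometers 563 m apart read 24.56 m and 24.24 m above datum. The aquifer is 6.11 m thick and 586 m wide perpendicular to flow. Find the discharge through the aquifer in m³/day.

Cross-sectional area A = 586 × 6.11 = 3580 m².
Hydraulic gradient i = (24.56 − 24.24) / 563 = 0.32 / 563 = 0.0005684.
Darcy's law: Q = K · A · i = 38.20 × 3580 × 0.0005684 = 77.74 m³/day.

77.7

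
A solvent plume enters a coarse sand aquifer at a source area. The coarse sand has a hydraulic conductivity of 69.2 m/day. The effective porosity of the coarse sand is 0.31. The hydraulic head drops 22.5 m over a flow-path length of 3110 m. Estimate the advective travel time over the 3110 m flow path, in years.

5.27

Hydraulic gradient i = Δh / L = 22.5 / 3110 = 0.007235.
Darcy flux q = K · i = 69.20 × 0.007235 = 0.5006 m/day.
Seepage velocity v = q / n_e = 0.5006 / 0.31 = 1.615 m/day.
Travel time t = L / v = 3110 / 1.615 = 1926 days = 5.272 years.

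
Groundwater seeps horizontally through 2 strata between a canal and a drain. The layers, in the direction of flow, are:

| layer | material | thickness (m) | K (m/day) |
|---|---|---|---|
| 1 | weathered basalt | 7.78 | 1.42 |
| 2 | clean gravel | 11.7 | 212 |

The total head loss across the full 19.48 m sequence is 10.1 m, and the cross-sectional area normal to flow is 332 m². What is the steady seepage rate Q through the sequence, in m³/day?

606

Flow is perpendicular to layering, so the layers act in series and the equivalent K is the thickness-weighted harmonic mean.
Total thickness L = 7.78 + 11.7 = 19.48 m.
Σ(b_i/K_i) = 7.78/1.42 + 11.7/212 = 5.534 d.
K_eq = L / Σ(b_i/K_i) = 19.48 / 5.534 = 3.520 m/day.
Q = K_eq · A · (Δh/L) = 3.520 × 332 × (10.1/19.48) = 605.9 m³/day.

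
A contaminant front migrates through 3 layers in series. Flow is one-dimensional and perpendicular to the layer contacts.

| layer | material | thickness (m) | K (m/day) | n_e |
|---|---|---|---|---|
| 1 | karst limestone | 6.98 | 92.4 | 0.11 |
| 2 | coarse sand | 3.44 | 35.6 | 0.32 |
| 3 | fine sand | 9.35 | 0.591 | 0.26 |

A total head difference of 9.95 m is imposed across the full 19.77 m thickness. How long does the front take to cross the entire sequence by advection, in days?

6.91

With flow normal to the layers, continuity requires the same specific discharge q through every layer.
Σ(b_i/K_i) = 6.98/92.4 + 3.44/35.6 + 9.35/0.591 = 15.99 d.
q = Δh / Σ(b_i/K_i) = 9.95 / 15.99 = 0.6222 m/day.
In each layer the seepage velocity is v_i = q/n_i, so the layer transit time is t_i = b_i·n_i / q:
  layer 1 (karst limestone): t_1 = 6.98 × 0.11 / 0.6222 = 1.234 d
  layer 2 (coarse sand): t_2 = 3.44 × 0.32 / 0.6222 = 1.769 d
  layer 3 (fine sand): t_3 = 9.35 × 0.26 / 0.6222 = 3.907 d
Total t = Σ t_i = 6.911 days.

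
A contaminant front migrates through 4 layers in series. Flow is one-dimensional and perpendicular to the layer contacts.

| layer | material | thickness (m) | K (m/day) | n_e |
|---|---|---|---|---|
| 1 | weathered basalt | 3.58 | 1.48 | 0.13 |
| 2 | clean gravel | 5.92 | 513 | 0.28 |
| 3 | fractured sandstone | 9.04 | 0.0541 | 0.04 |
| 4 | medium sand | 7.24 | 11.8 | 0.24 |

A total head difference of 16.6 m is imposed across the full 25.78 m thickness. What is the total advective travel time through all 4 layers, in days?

With flow normal to the layers, continuity requires the same specific discharge q through every layer.
Σ(b_i/K_i) = 3.58/1.48 + 5.92/513 + 9.04/0.0541 + 7.24/11.8 = 170.1 d.
q = Δh / Σ(b_i/K_i) = 16.6 / 170.1 = 0.09757 m/day.
In each layer the seepage velocity is v_i = q/n_i, so the layer transit time is t_i = b_i·n_i / q:
  layer 1 (weathered basalt): t_1 = 3.58 × 0.13 / 0.09757 = 4.770 d
  layer 2 (clean gravel): t_2 = 5.92 × 0.28 / 0.09757 = 16.99 d
  layer 3 (fractured sandstone): t_3 = 9.04 × 0.04 / 0.09757 = 3.706 d
  layer 4 (medium sand): t_4 = 7.24 × 0.24 / 0.09757 = 17.81 d
Total t = Σ t_i = 43.28 days.

43.3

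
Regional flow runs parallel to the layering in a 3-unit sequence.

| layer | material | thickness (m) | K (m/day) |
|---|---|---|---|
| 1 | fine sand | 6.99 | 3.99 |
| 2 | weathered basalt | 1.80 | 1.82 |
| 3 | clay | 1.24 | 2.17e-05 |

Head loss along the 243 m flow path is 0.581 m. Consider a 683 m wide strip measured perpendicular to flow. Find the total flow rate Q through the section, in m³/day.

50.9

Flow is parallel to layering, so each bed carries its own Darcy discharge and the transmissivities add.
Σ(K_i·b_i) = 3.99×6.99 + 1.82×1.80 + 2.17e-05×1.24 = 31.17 m²/day.
Hydraulic gradient i = Δh / L = 0.581 / 243 = 0.002391.
Q = Σ(K_i·b_i) · W · i = 31.17 × 683 × 0.002391 = 50.89 m³/day.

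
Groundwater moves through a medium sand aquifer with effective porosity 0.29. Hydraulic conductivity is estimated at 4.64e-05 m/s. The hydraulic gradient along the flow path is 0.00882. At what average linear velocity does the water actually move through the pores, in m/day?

Convert K: 4.64e-05 m/s × 86400 = 4.009 m/day.
Hydraulic gradient i = 0.00882.
Darcy flux q = K · i = 4.009 × 0.008820 = 0.03536 m/day.
Seepage velocity v = q / n_e = 0.03536 / 0.29 = 0.1219 m/day.

0.122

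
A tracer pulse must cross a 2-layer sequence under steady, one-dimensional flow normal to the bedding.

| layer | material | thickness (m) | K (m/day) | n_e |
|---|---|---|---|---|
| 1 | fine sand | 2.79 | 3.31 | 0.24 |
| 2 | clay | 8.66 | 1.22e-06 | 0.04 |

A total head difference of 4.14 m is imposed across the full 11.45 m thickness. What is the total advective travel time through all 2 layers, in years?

With flow normal to the layers, continuity requires the same specific discharge q through every layer.
Σ(b_i/K_i) = 2.79/3.31 + 8.66/1.22e-06 = 7.098e+06 d.
q = Δh / Σ(b_i/K_i) = 4.14 / 7.098e+06 = 5.832e-07 m/day.
In each layer the seepage velocity is v_i = q/n_i, so the layer transit time is t_i = b_i·n_i / q:
  layer 1 (fine sand): t_1 = 2.79 × 0.24 / 5.832e-07 = 1.148e+06 d
  layer 2 (clay): t_2 = 8.66 × 0.04 / 5.832e-07 = 5.939e+05 d
Total t = Σ t_i = 1.742e+06 days = 4769 years.

4770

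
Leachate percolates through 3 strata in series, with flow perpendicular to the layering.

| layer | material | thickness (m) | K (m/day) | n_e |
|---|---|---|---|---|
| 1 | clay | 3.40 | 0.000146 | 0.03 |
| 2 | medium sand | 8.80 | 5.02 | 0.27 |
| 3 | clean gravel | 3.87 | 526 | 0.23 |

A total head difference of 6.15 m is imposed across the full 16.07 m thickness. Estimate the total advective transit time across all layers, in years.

34.9

With flow normal to the layers, continuity requires the same specific discharge q through every layer.
Σ(b_i/K_i) = 3.40/0.000146 + 8.80/5.02 + 3.87/526 = 23289 d.
q = Δh / Σ(b_i/K_i) = 6.15 / 23289 = 0.0002641 m/day.
In each layer the seepage velocity is v_i = q/n_i, so the layer transit time is t_i = b_i·n_i / q:
  layer 1 (clay): t_1 = 3.40 × 0.03 / 0.0002641 = 386.3 d
  layer 2 (medium sand): t_2 = 8.80 × 0.27 / 0.0002641 = 8998 d
  layer 3 (clean gravel): t_3 = 3.87 × 0.23 / 0.0002641 = 3371 d
Total t = Σ t_i = 12755 days = 34.92 years.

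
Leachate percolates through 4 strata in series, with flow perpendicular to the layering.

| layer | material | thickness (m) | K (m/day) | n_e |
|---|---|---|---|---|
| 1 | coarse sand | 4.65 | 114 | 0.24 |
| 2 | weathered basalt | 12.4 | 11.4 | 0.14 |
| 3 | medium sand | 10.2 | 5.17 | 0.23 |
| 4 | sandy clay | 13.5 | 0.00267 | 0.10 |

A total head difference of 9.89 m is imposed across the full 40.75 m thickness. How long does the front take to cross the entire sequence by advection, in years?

9.17

With flow normal to the layers, continuity requires the same specific discharge q through every layer.
Σ(b_i/K_i) = 4.65/114 + 12.4/11.4 + 10.2/5.17 + 13.5/0.00267 = 5059 d.
q = Δh / Σ(b_i/K_i) = 9.89 / 5059 = 0.001955 m/day.
In each layer the seepage velocity is v_i = q/n_i, so the layer transit time is t_i = b_i·n_i / q:
  layer 1 (coarse sand): t_1 = 4.65 × 0.24 / 0.001955 = 570.9 d
  layer 2 (weathered basalt): t_2 = 12.4 × 0.14 / 0.001955 = 888.1 d
  layer 3 (medium sand): t_3 = 10.2 × 0.23 / 0.001955 = 1200 d
  layer 4 (sandy clay): t_4 = 13.5 × 0.10 / 0.001955 = 690.6 d
Total t = Σ t_i = 3350 days = 9.171 years.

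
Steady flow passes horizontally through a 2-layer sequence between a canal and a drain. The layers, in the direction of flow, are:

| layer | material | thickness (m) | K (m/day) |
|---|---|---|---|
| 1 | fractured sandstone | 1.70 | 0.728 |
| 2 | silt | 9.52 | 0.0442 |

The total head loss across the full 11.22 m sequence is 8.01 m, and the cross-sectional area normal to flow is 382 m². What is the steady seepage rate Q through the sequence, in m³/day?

14.1

Flow is perpendicular to layering, so the layers act in series and the equivalent K is the thickness-weighted harmonic mean.
Total thickness L = 1.70 + 9.52 = 11.22 m.
Σ(b_i/K_i) = 1.70/0.728 + 9.52/0.0442 = 217.7 d.
K_eq = L / Σ(b_i/K_i) = 11.22 / 217.7 = 0.05153 m/day.
Q = K_eq · A · (Δh/L) = 0.05153 × 382 × (8.01/11.22) = 14.05 m³/day.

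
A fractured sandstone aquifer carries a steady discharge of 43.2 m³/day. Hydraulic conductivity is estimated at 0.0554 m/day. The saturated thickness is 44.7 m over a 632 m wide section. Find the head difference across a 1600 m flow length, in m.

44.2

Cross-sectional area A = 632 × 44.7 = 28250 m².
From Q = K·A·i, i = Q / (K·A) = 43.2 / (0.05540 × 28250) = 0.02760.
Head loss Δh = i · L = 0.02760 × 1600 = 44.16 m.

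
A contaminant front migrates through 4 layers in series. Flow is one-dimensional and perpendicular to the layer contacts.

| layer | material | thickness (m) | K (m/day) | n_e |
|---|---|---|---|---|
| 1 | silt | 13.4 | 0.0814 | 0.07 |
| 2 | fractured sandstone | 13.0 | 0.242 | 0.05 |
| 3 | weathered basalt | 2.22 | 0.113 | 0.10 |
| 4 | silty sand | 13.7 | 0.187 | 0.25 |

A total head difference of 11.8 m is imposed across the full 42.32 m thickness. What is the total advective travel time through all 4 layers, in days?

138

With flow normal to the layers, continuity requires the same specific discharge q through every layer.
Σ(b_i/K_i) = 13.4/0.0814 + 13.0/0.242 + 2.22/0.113 + 13.7/0.187 = 311.2 d.
q = Δh / Σ(b_i/K_i) = 11.8 / 311.2 = 0.03791 m/day.
In each layer the seepage velocity is v_i = q/n_i, so the layer transit time is t_i = b_i·n_i / q:
  layer 1 (silt): t_1 = 13.4 × 0.07 / 0.03791 = 24.74 d
  layer 2 (fractured sandstone): t_2 = 13.0 × 0.05 / 0.03791 = 17.14 d
  layer 3 (weathered basalt): t_3 = 2.22 × 0.10 / 0.03791 = 5.856 d
  layer 4 (silty sand): t_4 = 13.7 × 0.25 / 0.03791 = 90.34 d
Total t = Σ t_i = 138.1 days.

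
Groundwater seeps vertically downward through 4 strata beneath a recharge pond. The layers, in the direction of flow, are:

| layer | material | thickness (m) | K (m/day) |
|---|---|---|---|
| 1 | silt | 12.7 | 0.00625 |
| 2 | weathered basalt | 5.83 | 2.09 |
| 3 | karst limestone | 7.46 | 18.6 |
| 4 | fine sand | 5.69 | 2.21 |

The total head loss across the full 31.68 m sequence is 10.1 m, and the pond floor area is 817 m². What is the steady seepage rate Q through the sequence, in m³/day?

Flow is perpendicular to layering, so the layers act in series and the equivalent K is the thickness-weighted harmonic mean.
Total thickness L = 12.7 + 5.83 + 7.46 + 5.69 = 31.68 m.
Σ(b_i/K_i) = 12.7/0.00625 + 5.83/2.09 + 7.46/18.6 + 5.69/2.21 = 2038 d.
K_eq = L / Σ(b_i/K_i) = 31.68 / 2038 = 0.01555 m/day.
Q = K_eq · A · (Δh/L) = 0.01555 × 817 × (10.1/31.68) = 4.049 m³/day.

4.05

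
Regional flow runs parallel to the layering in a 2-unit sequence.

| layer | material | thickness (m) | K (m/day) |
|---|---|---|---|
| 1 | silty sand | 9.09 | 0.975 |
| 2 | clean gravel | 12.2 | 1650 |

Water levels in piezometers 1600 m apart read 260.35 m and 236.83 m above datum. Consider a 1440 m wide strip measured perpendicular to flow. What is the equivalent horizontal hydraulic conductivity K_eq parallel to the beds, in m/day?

Flow is parallel to layering, so each bed carries its own Darcy discharge and the transmissivities add.
Σ(K_i·b_i) = 0.975×9.09 + 1650×12.2 = 20139 m²/day.
Total thickness b = 21.29 m, so K_eq = Σ(K_i·b_i)/b = 945.9 m/day.

946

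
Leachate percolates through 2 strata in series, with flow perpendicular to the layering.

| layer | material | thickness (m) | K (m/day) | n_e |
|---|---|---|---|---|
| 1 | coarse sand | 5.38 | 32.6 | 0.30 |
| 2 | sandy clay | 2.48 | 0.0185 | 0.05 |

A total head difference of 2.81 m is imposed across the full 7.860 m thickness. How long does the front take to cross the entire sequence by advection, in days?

With flow normal to the layers, continuity requires the same specific discharge q through every layer.
Σ(b_i/K_i) = 5.38/32.6 + 2.48/0.0185 = 134.2 d.
q = Δh / Σ(b_i/K_i) = 2.81 / 134.2 = 0.02094 m/day.
In each layer the seepage velocity is v_i = q/n_i, so the layer transit time is t_i = b_i·n_i / q:
  layer 1 (coarse sand): t_1 = 5.38 × 0.30 / 0.02094 = 77.09 d
  layer 2 (sandy clay): t_2 = 2.48 × 0.05 / 0.02094 = 5.923 d
Total t = Σ t_i = 83.02 days.

83.0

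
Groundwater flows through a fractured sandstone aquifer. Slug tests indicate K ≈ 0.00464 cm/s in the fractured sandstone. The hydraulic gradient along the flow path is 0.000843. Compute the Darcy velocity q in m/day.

Convert K: 0.00464 cm/s × 864 = 4.009 m/day.
Hydraulic gradient i = 0.000843.
Specific discharge q = K · i = 4.009 × 0.0008430 = 0.003380 m/day.

0.00338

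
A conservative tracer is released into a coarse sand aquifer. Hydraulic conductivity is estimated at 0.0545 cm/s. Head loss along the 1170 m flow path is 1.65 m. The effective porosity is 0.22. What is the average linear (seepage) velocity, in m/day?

0.302

Convert K: 0.0545 cm/s × 864 = 47.09 m/day.
Hydraulic gradient i = Δh / L = 1.65 / 1170 = 0.001410.
Darcy flux q = K · i = 47.09 × 0.001410 = 0.06641 m/day.
Seepage velocity v = q / n_e = 0.06641 / 0.22 = 0.3018 m/day.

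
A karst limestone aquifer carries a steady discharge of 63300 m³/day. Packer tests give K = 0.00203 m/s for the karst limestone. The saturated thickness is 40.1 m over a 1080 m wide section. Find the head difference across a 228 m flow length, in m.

Convert K: 0.00203 m/s × 86400 = 175.4 m/day.
Cross-sectional area A = 1080 × 40.1 = 43308 m².
From Q = K·A·i, i = Q / (K·A) = 63300 / (175.4 × 43308) = 0.008333.
Head loss Δh = i · L = 0.008333 × 228 = 1.900 m.

1.90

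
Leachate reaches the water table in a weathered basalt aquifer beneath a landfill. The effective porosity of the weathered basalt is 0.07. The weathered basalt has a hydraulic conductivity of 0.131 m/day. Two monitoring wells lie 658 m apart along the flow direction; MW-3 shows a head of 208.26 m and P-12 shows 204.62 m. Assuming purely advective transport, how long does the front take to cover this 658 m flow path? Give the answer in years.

174

Hydraulic gradient i = (208.26 − 204.62) / 658 = 3.64 / 658 = 0.005532.
Darcy flux q = K · i = 0.1310 × 0.005532 = 0.0007247 m/day.
Seepage velocity v = q / n_e = 0.0007247 / 0.07 = 0.01035 m/day.
Travel time t = L / v = 658 / 0.01035 = 63559 days = 174.0 years.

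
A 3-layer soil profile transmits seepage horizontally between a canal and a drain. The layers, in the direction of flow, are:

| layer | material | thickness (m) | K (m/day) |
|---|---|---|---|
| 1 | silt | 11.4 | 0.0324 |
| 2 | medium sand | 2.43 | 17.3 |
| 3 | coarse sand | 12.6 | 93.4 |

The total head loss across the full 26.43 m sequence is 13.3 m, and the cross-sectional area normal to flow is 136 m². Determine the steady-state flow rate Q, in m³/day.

Flow is perpendicular to layering, so the layers act in series and the equivalent K is the thickness-weighted harmonic mean.
Total thickness L = 11.4 + 2.43 + 12.6 = 26.43 m.
Σ(b_i/K_i) = 11.4/0.0324 + 2.43/17.3 + 12.6/93.4 = 352.1 d.
K_eq = L / Σ(b_i/K_i) = 26.43 / 352.1 = 0.07506 m/day.
Q = K_eq · A · (Δh/L) = 0.07506 × 136 × (13.3/26.43) = 5.137 m³/day.

5.14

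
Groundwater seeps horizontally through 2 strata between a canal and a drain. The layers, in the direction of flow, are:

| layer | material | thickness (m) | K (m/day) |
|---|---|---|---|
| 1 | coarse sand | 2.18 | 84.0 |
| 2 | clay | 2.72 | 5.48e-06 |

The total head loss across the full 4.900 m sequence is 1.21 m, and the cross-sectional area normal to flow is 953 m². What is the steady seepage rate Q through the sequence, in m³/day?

0.00232

Flow is perpendicular to layering, so the layers act in series and the equivalent K is the thickness-weighted harmonic mean.
Total thickness L = 2.18 + 2.72 = 4.900 m.
Σ(b_i/K_i) = 2.18/84.0 + 2.72/5.48e-06 = 4.964e+05 d.
K_eq = L / Σ(b_i/K_i) = 4.900 / 4.964e+05 = 9.872e-06 m/day.
Q = K_eq · A · (Δh/L) = 9.872e-06 × 953 × (1.21/4.900) = 0.002323 m³/day.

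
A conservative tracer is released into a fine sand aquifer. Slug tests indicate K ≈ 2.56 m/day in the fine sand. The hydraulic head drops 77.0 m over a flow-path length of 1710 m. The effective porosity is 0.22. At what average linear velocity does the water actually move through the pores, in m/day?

0.524

Hydraulic gradient i = Δh / L = 77.0 / 1710 = 0.04503.
Darcy flux q = K · i = 2.560 × 0.04503 = 0.1153 m/day.
Seepage velocity v = q / n_e = 0.1153 / 0.22 = 0.5240 m/day.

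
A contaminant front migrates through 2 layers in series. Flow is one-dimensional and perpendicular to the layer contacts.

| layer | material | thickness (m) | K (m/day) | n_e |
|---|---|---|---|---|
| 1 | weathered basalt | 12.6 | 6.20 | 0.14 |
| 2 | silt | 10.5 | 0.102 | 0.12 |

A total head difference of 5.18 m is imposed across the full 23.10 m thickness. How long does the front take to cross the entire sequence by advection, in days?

61.3

With flow normal to the layers, continuity requires the same specific discharge q through every layer.
Σ(b_i/K_i) = 12.6/6.20 + 10.5/0.102 = 105.0 d.
q = Δh / Σ(b_i/K_i) = 5.18 / 105.0 = 0.04935 m/day.
In each layer the seepage velocity is v_i = q/n_i, so the layer transit time is t_i = b_i·n_i / q:
  layer 1 (weathered basalt): t_1 = 12.6 × 0.14 / 0.04935 = 35.75 d
  layer 2 (silt): t_2 = 10.5 × 0.12 / 0.04935 = 25.53 d
Total t = Σ t_i = 61.28 days.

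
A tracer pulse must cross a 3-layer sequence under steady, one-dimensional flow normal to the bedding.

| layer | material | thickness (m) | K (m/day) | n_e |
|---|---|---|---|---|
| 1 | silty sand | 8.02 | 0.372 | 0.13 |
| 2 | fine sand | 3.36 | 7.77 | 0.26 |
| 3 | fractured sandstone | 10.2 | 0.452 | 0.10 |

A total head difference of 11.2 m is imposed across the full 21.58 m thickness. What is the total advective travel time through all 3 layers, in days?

11.7

With flow normal to the layers, continuity requires the same specific discharge q through every layer.
Σ(b_i/K_i) = 8.02/0.372 + 3.36/7.77 + 10.2/0.452 = 44.56 d.
q = Δh / Σ(b_i/K_i) = 11.2 / 44.56 = 0.2514 m/day.
In each layer the seepage velocity is v_i = q/n_i, so the layer transit time is t_i = b_i·n_i / q:
  layer 1 (silty sand): t_1 = 8.02 × 0.13 / 0.2514 = 4.148 d
  layer 2 (fine sand): t_2 = 3.36 × 0.26 / 0.2514 = 3.476 d
  layer 3 (fractured sandstone): t_3 = 10.2 × 0.10 / 0.2514 = 4.058 d
Total t = Σ t_i = 11.68 days.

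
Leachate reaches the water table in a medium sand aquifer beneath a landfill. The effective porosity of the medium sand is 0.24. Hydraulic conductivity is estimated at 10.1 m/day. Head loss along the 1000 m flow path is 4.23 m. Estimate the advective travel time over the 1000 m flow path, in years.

15.4

Hydraulic gradient i = Δh / L = 4.23 / 1000 = 0.004230.
Darcy flux q = K · i = 10.10 × 0.004230 = 0.04272 m/day.
Seepage velocity v = q / n_e = 0.04272 / 0.24 = 0.1780 m/day.
Travel time t = L / v = 1000 / 0.1780 = 5618 days = 15.38 years.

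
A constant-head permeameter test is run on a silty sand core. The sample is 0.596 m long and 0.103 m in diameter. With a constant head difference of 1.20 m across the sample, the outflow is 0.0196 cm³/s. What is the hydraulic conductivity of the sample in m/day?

0.101

Cross-sectional area A = π·(d/2)² = π × (0.103/2)² = 0.008332 m².
Convert discharge: 0.0196 cm³/s = 1.960e-08 m³/s.
Darcy's law rearranged: K = Q·L / (A·Δh) = 1.960e-08 × 0.596 / (0.008332 × 1.20) = 1.168e-06 m/s = 0.1009 m/day.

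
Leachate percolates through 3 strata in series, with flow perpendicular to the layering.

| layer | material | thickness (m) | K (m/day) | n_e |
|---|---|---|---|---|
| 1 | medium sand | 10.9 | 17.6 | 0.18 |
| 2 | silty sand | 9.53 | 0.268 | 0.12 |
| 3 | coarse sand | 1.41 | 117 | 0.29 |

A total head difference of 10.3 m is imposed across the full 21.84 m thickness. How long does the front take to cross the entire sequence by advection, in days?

With flow normal to the layers, continuity requires the same specific discharge q through every layer.
Σ(b_i/K_i) = 10.9/17.6 + 9.53/0.268 + 1.41/117 = 36.19 d.
q = Δh / Σ(b_i/K_i) = 10.3 / 36.19 = 0.2846 m/day.
In each layer the seepage velocity is v_i = q/n_i, so the layer transit time is t_i = b_i·n_i / q:
  layer 1 (medium sand): t_1 = 10.9 × 0.18 / 0.2846 = 6.894 d
  layer 2 (silty sand): t_2 = 9.53 × 0.12 / 0.2846 = 4.018 d
  layer 3 (coarse sand): t_3 = 1.41 × 0.29 / 0.2846 = 1.437 d
Total t = Σ t_i = 12.35 days.

12.3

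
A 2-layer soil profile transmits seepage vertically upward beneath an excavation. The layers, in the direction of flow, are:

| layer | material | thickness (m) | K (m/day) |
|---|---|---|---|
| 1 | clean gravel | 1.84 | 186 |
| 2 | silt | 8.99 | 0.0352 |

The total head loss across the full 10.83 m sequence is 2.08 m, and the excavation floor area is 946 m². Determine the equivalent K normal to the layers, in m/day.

Flow is perpendicular to layering, so the layers act in series and the equivalent K is the thickness-weighted harmonic mean.
Total thickness L = 1.84 + 8.99 = 10.83 m.
Σ(b_i/K_i) = 1.84/186 + 8.99/0.0352 = 255.4 d.
K_eq = L / Σ(b_i/K_i) = 10.83 / 255.4 = 0.04240 m/day.

0.0424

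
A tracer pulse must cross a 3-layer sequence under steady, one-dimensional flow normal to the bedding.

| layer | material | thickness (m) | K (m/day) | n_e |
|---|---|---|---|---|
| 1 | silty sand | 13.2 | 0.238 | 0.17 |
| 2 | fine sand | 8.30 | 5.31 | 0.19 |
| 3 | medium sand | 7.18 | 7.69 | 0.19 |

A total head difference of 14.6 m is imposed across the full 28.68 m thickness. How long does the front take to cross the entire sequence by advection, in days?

20.6

With flow normal to the layers, continuity requires the same specific discharge q through every layer.
Σ(b_i/K_i) = 13.2/0.238 + 8.30/5.31 + 7.18/7.69 = 57.96 d.
q = Δh / Σ(b_i/K_i) = 14.6 / 57.96 = 0.2519 m/day.
In each layer the seepage velocity is v_i = q/n_i, so the layer transit time is t_i = b_i·n_i / q:
  layer 1 (silty sand): t_1 = 13.2 × 0.17 / 0.2519 = 8.908 d
  layer 2 (fine sand): t_2 = 8.30 × 0.19 / 0.2519 = 6.260 d
  layer 3 (medium sand): t_3 = 7.18 × 0.19 / 0.2519 = 5.416 d
Total t = Σ t_i = 20.58 days.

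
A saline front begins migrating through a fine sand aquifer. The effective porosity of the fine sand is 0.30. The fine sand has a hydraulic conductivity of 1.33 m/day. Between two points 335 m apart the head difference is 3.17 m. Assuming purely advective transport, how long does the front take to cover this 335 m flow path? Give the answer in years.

Hydraulic gradient i = Δh / L = 3.17 / 335 = 0.009463.
Darcy flux q = K · i = 1.330 × 0.009463 = 0.01259 m/day.
Seepage velocity v = q / n_e = 0.01259 / 0.30 = 0.04195 m/day.
Travel time t = L / v = 335 / 0.04195 = 7985 days = 21.86 years.

21.9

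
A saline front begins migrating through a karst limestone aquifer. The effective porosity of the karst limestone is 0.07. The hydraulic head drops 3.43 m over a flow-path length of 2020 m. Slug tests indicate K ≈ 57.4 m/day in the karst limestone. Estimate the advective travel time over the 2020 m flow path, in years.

Hydraulic gradient i = Δh / L = 3.43 / 2020 = 0.001698.
Darcy flux q = K · i = 57.40 × 0.001698 = 0.09747 m/day.
Seepage velocity v = q / n_e = 0.09747 / 0.07 = 1.392 m/day.
Travel time t = L / v = 2020 / 1.392 = 1451 days = 3.972 years.

3.97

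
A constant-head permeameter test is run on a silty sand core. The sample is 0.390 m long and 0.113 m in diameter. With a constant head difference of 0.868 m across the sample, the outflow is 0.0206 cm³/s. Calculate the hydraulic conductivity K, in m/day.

0.0797

Cross-sectional area A = π·(d/2)² = π × (0.113/2)² = 0.01003 m².
Convert discharge: 0.0206 cm³/s = 2.060e-08 m³/s.
Darcy's law rearranged: K = Q·L / (A·Δh) = 2.060e-08 × 0.390 / (0.01003 × 0.868) = 9.229e-07 m/s = 0.07974 m/day.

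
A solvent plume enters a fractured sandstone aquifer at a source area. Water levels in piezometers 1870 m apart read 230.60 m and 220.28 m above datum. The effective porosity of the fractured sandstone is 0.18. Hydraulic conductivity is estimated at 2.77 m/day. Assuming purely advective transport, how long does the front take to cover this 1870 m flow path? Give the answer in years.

Hydraulic gradient i = (230.60 − 220.28) / 1870 = 10.32 / 1870 = 0.005519.
Darcy flux q = K · i = 2.770 × 0.005519 = 0.01529 m/day.
Seepage velocity v = q / n_e = 0.01529 / 0.18 = 0.08493 m/day.
Travel time t = L / v = 1870 / 0.08493 = 22019 days = 60.28 years.

60.3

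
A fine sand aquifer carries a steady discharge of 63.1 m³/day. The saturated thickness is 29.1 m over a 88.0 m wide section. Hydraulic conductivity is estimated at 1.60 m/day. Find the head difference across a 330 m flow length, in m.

5.08

Cross-sectional area A = 88.0 × 29.1 = 2561 m².
From Q = K·A·i, i = Q / (K·A) = 63.1 / (1.600 × 2561) = 0.01540.
Head loss Δh = i · L = 0.01540 × 330 = 5.082 m.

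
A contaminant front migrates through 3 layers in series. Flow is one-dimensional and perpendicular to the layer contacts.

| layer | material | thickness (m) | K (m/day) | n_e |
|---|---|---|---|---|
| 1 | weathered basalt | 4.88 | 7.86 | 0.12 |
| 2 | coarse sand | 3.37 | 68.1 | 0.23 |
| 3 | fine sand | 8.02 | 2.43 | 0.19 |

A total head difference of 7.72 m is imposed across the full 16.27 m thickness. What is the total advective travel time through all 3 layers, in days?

With flow normal to the layers, continuity requires the same specific discharge q through every layer.
Σ(b_i/K_i) = 4.88/7.86 + 3.37/68.1 + 8.02/2.43 = 3.971 d.
q = Δh / Σ(b_i/K_i) = 7.72 / 3.971 = 1.944 m/day.
In each layer the seepage velocity is v_i = q/n_i, so the layer transit time is t_i = b_i·n_i / q:
  layer 1 (weathered basalt): t_1 = 4.88 × 0.12 / 1.944 = 0.3012 d
  layer 2 (coarse sand): t_2 = 3.37 × 0.23 / 1.944 = 0.3987 d
  layer 3 (fine sand): t_3 = 8.02 × 0.19 / 1.944 = 0.7838 d
Total t = Σ t_i = 1.484 days.

1.48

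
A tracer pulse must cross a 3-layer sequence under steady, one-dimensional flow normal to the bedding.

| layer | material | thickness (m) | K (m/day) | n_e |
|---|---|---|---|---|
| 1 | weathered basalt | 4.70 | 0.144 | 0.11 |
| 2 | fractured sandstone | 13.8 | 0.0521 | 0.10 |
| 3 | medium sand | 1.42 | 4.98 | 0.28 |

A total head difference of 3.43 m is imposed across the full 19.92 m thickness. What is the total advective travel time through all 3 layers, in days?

199

With flow normal to the layers, continuity requires the same specific discharge q through every layer.
Σ(b_i/K_i) = 4.70/0.144 + 13.8/0.0521 + 1.42/4.98 = 297.8 d.
q = Δh / Σ(b_i/K_i) = 3.43 / 297.8 = 0.01152 m/day.
In each layer the seepage velocity is v_i = q/n_i, so the layer transit time is t_i = b_i·n_i / q:
  layer 1 (weathered basalt): t_1 = 4.70 × 0.11 / 0.01152 = 44.89 d
  layer 2 (fractured sandstone): t_2 = 13.8 × 0.10 / 0.01152 = 119.8 d
  layer 3 (medium sand): t_3 = 1.42 × 0.28 / 0.01152 = 34.52 d
Total t = Σ t_i = 199.2 days.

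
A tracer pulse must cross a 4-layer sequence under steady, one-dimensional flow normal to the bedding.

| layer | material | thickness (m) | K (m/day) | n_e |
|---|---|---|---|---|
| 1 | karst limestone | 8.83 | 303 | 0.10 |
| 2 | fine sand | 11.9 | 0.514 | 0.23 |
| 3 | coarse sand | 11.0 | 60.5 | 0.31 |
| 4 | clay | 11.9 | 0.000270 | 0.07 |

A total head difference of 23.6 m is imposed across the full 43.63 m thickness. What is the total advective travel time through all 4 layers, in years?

40.2

With flow normal to the layers, continuity requires the same specific discharge q through every layer.
Σ(b_i/K_i) = 8.83/303 + 11.9/0.514 + 11.0/60.5 + 11.9/0.000270 = 44097 d.
q = Δh / Σ(b_i/K_i) = 23.6 / 44097 = 0.0005352 m/day.
In each layer the seepage velocity is v_i = q/n_i, so the layer transit time is t_i = b_i·n_i / q:
  layer 1 (karst limestone): t_1 = 8.83 × 0.10 / 0.0005352 = 1650 d
  layer 2 (fine sand): t_2 = 11.9 × 0.23 / 0.0005352 = 5114 d
  layer 3 (coarse sand): t_3 = 11.0 × 0.31 / 0.0005352 = 6372 d
  layer 4 (clay): t_4 = 11.9 × 0.07 / 0.0005352 = 1556 d
Total t = Σ t_i = 14692 days = 40.23 years.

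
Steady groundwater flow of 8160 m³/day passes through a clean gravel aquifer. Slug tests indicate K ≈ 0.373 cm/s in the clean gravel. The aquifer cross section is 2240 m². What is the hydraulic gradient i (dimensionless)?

0.0113

Convert K: 0.373 cm/s × 864 = 322.3 m/day.
From Q = K·A·i, i = Q / (K·A) = 8160 / (322.3 × 2240) = 0.01130.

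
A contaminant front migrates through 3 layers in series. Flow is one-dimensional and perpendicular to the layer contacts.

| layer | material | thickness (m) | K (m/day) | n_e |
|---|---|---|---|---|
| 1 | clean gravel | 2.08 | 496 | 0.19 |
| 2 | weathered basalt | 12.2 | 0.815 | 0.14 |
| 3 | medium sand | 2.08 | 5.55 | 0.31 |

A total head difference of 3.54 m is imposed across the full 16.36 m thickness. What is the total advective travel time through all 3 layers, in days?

11.9

With flow normal to the layers, continuity requires the same specific discharge q through every layer.
Σ(b_i/K_i) = 2.08/496 + 12.2/0.815 + 2.08/5.55 = 15.35 d.
q = Δh / Σ(b_i/K_i) = 3.54 / 15.35 = 0.2306 m/day.
In each layer the seepage velocity is v_i = q/n_i, so the layer transit time is t_i = b_i·n_i / q:
  layer 1 (clean gravel): t_1 = 2.08 × 0.19 / 0.2306 = 1.713 d
  layer 2 (weathered basalt): t_2 = 12.2 × 0.14 / 0.2306 = 7.405 d
  layer 3 (medium sand): t_3 = 2.08 × 0.31 / 0.2306 = 2.796 d
Total t = Σ t_i = 11.91 days.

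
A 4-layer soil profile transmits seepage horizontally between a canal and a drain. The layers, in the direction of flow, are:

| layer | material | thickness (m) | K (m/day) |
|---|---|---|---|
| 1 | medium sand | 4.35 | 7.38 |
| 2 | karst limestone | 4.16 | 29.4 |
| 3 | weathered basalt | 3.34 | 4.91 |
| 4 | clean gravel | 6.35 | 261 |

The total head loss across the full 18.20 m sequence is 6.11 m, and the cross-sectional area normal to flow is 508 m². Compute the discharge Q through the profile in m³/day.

2160

Flow is perpendicular to layering, so the layers act in series and the equivalent K is the thickness-weighted harmonic mean.
Total thickness L = 4.35 + 4.16 + 3.34 + 6.35 = 18.20 m.
Σ(b_i/K_i) = 4.35/7.38 + 4.16/29.4 + 3.34/4.91 + 6.35/261 = 1.436 d.
K_eq = L / Σ(b_i/K_i) = 18.20 / 1.436 = 12.68 m/day.
Q = K_eq · A · (Δh/L) = 12.68 × 508 × (6.11/18.20) = 2162 m³/day.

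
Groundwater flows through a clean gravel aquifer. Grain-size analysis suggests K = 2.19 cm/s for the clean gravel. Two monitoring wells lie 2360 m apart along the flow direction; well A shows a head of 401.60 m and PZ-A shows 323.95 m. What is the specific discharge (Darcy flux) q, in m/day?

62.3

Convert K: 2.19 cm/s × 864 = 1892 m/day.
Hydraulic gradient i = (401.60 − 323.95) / 2360 = 77.65 / 2360 = 0.03290.
Specific discharge q = K · i = 1892 × 0.03290 = 62.26 m/day.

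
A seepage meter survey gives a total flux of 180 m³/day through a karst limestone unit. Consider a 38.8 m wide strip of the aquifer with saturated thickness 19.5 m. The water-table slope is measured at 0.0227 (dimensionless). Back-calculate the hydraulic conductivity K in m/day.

Cross-sectional area A = 38.8 × 19.5 = 756.6 m².
Hydraulic gradient i = 0.0227.
From Q = K·A·i, K = Q / (A·i) = 180 / (756.6 × 0.02270) = 10.48 m/day.

10.5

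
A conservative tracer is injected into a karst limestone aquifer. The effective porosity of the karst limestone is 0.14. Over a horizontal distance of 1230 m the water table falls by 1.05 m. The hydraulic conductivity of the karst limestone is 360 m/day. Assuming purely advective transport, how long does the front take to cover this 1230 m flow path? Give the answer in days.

560

Hydraulic gradient i = Δh / L = 1.05 / 1230 = 0.0008537.
Darcy flux q = K · i = 360.0 × 0.0008537 = 0.3073 m/day.
Seepage velocity v = q / n_e = 0.3073 / 0.14 = 2.195 m/day.
Travel time t = L / v = 1230 / 2.195 = 560.3 days.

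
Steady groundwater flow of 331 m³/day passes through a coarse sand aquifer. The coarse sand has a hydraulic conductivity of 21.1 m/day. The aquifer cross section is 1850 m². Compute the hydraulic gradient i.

From Q = K·A·i, i = Q / (K·A) = 331 / (21.10 × 1850) = 0.008480.

0.00848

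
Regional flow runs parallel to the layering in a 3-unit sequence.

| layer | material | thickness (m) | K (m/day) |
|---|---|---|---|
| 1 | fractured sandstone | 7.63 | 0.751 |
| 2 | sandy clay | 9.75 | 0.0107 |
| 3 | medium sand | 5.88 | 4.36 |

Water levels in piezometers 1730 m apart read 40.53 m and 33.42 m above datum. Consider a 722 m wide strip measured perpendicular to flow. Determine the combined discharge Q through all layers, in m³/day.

93.4

Flow is parallel to layering, so each bed carries its own Darcy discharge and the transmissivities add.
Σ(K_i·b_i) = 0.751×7.63 + 0.0107×9.75 + 4.36×5.88 = 31.47 m²/day.
Hydraulic gradient i = (40.53 − 33.42) / 1730 = 7.11 / 1730 = 0.004110.
Q = Σ(K_i·b_i) · W · i = 31.47 × 722 × 0.004110 = 93.38 m³/day.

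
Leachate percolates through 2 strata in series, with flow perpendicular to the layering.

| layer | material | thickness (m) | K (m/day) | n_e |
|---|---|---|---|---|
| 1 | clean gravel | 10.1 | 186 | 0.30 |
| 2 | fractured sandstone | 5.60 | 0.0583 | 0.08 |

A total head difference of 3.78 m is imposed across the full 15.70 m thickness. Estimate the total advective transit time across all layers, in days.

With flow normal to the layers, continuity requires the same specific discharge q through every layer.
Σ(b_i/K_i) = 10.1/186 + 5.60/0.0583 = 96.11 d.
q = Δh / Σ(b_i/K_i) = 3.78 / 96.11 = 0.03933 m/day.
In each layer the seepage velocity is v_i = q/n_i, so the layer transit time is t_i = b_i·n_i / q:
  layer 1 (clean gravel): t_1 = 10.1 × 0.30 / 0.03933 = 77.04 d
  layer 2 (fractured sandstone): t_2 = 5.60 × 0.08 / 0.03933 = 11.39 d
Total t = Σ t_i = 88.43 days.

88.4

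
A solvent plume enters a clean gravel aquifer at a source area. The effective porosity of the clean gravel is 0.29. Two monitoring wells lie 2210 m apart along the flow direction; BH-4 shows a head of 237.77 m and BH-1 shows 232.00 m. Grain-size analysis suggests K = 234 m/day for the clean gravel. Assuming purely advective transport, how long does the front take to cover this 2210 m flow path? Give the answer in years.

2.87

Hydraulic gradient i = (237.77 − 232.00) / 2210 = 5.77 / 2210 = 0.002611.
Darcy flux q = K · i = 234.0 × 0.002611 = 0.6109 m/day.
Seepage velocity v = q / n_e = 0.6109 / 0.29 = 2.107 m/day.
Travel time t = L / v = 2210 / 2.107 = 1049 days = 2.872 years.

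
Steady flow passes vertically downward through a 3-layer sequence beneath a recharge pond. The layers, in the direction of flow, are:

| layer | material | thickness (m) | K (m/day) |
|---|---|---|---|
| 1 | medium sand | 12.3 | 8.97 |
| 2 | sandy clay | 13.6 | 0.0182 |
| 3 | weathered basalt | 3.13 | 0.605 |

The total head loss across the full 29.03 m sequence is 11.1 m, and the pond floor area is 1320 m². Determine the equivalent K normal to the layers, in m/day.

Flow is perpendicular to layering, so the layers act in series and the equivalent K is the thickness-weighted harmonic mean.
Total thickness L = 12.3 + 13.6 + 3.13 = 29.03 m.
Σ(b_i/K_i) = 12.3/8.97 + 13.6/0.0182 + 3.13/0.605 = 753.8 d.
K_eq = L / Σ(b_i/K_i) = 29.03 / 753.8 = 0.03851 m/day.

0.0385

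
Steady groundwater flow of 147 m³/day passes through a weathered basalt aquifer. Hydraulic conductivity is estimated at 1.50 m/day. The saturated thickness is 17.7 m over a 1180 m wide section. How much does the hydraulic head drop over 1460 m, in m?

6.85

Cross-sectional area A = 1180 × 17.7 = 20886 m².
From Q = K·A·i, i = Q / (K·A) = 147 / (1.500 × 20886) = 0.004692.
Head loss Δh = i · L = 0.004692 × 1460 = 6.851 m.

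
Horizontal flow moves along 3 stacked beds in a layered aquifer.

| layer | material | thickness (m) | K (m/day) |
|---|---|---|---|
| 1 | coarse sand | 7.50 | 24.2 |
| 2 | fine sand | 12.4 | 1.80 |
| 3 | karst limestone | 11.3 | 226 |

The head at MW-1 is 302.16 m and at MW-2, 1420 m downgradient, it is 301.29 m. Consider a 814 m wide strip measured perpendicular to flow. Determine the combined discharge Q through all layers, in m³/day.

Flow is parallel to layering, so each bed carries its own Darcy discharge and the transmissivities add.
Σ(K_i·b_i) = 24.2×7.50 + 1.80×12.4 + 226×11.3 = 2758 m²/day.
Hydraulic gradient i = (302.16 − 301.29) / 1420 = 0.87 / 1420 = 0.0006127.
Q = Σ(K_i·b_i) · W · i = 2758 × 814 × 0.0006127 = 1375 m³/day.

1380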